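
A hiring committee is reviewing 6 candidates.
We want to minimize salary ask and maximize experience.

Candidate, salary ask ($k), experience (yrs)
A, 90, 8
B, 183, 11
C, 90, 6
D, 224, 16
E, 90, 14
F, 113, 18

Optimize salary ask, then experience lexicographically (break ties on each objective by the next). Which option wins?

E

First minimize salary ask: best is 90, kept {A, C, E}.
Then maximize experience: best is 14, kept {E}.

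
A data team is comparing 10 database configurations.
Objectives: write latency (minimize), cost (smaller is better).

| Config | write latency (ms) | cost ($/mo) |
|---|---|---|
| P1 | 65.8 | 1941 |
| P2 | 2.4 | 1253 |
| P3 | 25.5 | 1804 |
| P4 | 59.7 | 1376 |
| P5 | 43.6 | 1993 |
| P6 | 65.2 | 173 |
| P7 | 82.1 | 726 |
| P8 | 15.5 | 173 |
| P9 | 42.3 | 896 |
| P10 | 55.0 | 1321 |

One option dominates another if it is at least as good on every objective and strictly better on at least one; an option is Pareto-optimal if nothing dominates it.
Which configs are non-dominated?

P1: dominated by P2 (write latency 2.4≤65.8, cost 1253≤1941).
P2: not dominated (best write latency).
P3: dominated by P2 (write latency 2.4≤25.5, cost 1253≤1804).
P4: dominated by P2 (write latency 2.4≤59.7, cost 1253≤1376).
P5: dominated by P2 (write latency 2.4≤43.6, cost 1253≤1993).
P6: dominated by P8 (write latency 15.5≤65.2, cost 173≤173).
P7: dominated by P6 (write latency 65.2≤82.1, cost 173≤726).
P8: not dominated.
P9: dominated by P8 (write latency 15.5≤42.3, cost 173≤896).
P10: dominated by P2 (write latency 2.4≤55.0, cost 1253≤1321).

P2, P8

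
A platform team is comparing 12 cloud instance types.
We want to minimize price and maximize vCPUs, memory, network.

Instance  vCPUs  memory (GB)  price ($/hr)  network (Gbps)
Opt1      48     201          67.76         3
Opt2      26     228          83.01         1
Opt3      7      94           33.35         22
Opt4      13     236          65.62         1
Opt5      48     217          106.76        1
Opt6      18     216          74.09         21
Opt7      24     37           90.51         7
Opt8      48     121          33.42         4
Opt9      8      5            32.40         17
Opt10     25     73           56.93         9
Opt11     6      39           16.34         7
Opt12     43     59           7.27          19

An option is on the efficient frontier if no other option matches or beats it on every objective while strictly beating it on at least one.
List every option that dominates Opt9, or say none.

Opt12: vCPUs 43≥8, memory 59≥5, price 7.27≤32.40, network 19≥17 — dominates Opt9.
Others (Opt1, Opt2, Opt3, Opt4, Opt5, Opt6, Opt7, Opt8, Opt10, Opt11) are each worse than Opt9 on at least one objective.

Opt12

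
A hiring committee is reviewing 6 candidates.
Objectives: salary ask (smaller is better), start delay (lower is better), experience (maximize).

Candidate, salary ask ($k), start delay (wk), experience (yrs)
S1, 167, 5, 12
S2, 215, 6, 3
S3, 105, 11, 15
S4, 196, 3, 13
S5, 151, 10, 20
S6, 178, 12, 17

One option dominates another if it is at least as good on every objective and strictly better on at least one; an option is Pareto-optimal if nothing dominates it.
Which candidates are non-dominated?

S1: not dominated.
S2: dominated by S1 (salary ask 167≤215, start delay 5≤6, experience 12≥3).
S3: not dominated (best salary ask).
S4: not dominated (best start delay).
S5: not dominated (best experience).
S6: dominated by S5 (salary ask 151≤178, start delay 10≤12, experience 20≥17).

S1, S3, S4, S5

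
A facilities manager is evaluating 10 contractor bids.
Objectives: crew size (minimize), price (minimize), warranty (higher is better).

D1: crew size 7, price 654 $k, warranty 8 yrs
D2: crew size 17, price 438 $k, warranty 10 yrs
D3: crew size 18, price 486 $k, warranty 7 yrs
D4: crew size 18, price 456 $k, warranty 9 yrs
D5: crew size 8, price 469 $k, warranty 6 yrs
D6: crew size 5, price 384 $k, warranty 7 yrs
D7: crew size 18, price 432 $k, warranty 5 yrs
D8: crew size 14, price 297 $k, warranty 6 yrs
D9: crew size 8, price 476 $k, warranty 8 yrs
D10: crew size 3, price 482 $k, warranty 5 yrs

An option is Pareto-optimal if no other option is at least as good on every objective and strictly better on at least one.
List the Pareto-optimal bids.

D1, D2, D6, D8, D9, D10

D1: not dominated.
D2: not dominated (best warranty).
D3: dominated by D2 (crew size 17≤18, price 438≤486, warranty 10≥7).
D4: dominated by D2 (crew size 17≤18, price 438≤456, warranty 10≥9).
D5: dominated by D6 (crew size 5≤8, price 384≤469, warranty 7≥6).
D6: not dominated.
D7: dominated by D6 (crew size 5≤18, price 384≤432, warranty 7≥5).
D8: not dominated (best price).
D9: not dominated.
D10: not dominated (best crew size).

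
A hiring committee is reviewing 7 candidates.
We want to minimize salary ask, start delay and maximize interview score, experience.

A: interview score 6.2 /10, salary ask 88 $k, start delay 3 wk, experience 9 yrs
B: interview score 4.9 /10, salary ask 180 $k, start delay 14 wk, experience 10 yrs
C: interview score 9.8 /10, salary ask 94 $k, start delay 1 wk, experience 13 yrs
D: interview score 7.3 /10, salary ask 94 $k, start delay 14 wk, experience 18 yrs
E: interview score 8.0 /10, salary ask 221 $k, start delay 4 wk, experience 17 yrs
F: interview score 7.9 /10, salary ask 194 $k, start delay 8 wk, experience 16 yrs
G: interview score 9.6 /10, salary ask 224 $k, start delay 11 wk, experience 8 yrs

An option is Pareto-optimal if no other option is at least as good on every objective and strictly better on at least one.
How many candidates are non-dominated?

A: not dominated (best salary ask).
B: dominated by C (interview score 9.8≥4.9, salary ask 94≤180, start delay 1≤14, experience 13≥10).
C: not dominated (best interview score).
D: not dominated (best experience).
E: not dominated.
F: not dominated.
G: dominated by C (interview score 9.8≥9.6, salary ask 94≤224, start delay 1≤11, experience 13≥8).
Pareto-optimal: A, C, D, E, F → 5.

5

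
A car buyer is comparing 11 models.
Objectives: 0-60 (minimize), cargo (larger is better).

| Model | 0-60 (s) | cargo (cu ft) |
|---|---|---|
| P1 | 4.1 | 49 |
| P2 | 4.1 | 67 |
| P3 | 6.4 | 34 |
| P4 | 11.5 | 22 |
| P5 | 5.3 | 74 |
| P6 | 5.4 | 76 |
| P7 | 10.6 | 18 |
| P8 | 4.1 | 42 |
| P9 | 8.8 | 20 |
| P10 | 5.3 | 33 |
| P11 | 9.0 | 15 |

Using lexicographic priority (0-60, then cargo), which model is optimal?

First minimize 0-60: best is 4.1, kept {P1, P2, P8}.
Then maximize cargo: best is 67, kept {P2}.

P2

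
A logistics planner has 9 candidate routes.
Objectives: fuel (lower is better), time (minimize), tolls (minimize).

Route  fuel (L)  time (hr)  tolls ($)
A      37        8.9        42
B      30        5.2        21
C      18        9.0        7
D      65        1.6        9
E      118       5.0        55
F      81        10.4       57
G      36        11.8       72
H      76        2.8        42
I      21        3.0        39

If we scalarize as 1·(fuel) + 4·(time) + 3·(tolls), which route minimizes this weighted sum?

C

A: 1·37 + 4·8.9 + 3·42 = 198.6
B: 1·30 + 4·5.2 + 3·21 = 113.8
C: 1·18 + 4·9.0 + 3·7 = 75.0
D: 1·65 + 4·1.6 + 3·9 = 98.4
E: 1·118 + 4·5.0 + 3·55 = 303.0
F: 1·81 + 4·10.4 + 3·57 = 293.6
G: 1·36 + 4·11.8 + 3·72 = 299.2
H: 1·76 + 4·2.8 + 3·42 = 213.2
I: 1·21 + 4·3.0 + 3·39 = 150.0
Lowest: C at 75.0.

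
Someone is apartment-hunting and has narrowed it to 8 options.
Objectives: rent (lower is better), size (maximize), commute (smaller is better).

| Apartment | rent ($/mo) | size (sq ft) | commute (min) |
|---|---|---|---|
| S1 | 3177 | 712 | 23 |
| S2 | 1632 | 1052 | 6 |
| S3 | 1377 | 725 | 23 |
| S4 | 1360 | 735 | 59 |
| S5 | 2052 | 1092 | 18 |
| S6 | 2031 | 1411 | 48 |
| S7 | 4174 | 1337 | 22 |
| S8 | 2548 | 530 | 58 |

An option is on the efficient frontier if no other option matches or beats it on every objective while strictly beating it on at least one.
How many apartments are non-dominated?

S1: dominated by S2 (rent 1632≤3177, size 1052≥712, commute 6≤23).
S2: not dominated (best commute).
S3: not dominated.
S4: not dominated (best rent).
S5: not dominated.
S6: not dominated (best size).
S7: not dominated.
S8: dominated by S2 (rent 1632≤2548, size 1052≥530, commute 6≤58).
Pareto-optimal: S2, S3, S4, S5, S6, S7 → 6.

6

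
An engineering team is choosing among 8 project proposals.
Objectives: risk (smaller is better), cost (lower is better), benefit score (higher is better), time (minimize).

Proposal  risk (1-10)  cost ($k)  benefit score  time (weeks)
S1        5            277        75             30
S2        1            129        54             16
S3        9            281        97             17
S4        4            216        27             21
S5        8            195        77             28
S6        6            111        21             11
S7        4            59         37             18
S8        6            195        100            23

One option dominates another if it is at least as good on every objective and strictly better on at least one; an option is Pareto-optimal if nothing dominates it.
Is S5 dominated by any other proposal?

Yes

S8 vs S5: risk 6≤8, cost 195≤195, benefit score 100≥77, time 23≤28 — S8 is at least as good on every objective and strictly better on at least one, so S8 dominates S5.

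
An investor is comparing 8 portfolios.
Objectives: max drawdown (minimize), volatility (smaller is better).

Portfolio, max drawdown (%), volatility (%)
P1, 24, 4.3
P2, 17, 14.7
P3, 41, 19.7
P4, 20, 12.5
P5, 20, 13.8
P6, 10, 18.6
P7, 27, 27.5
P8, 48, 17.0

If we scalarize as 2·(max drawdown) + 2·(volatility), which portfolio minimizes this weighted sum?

P1

P1: 2·24 + 2·4.3 = 56.6
P2: 2·17 + 2·14.7 = 63.4
P3: 2·41 + 2·19.7 = 121.4
P4: 2·20 + 2·12.5 = 65.0
P5: 2·20 + 2·13.8 = 67.6
P6: 2·10 + 2·18.6 = 57.2
P7: 2·27 + 2·27.5 = 109.0
P8: 2·48 + 2·17.0 = 130.0
Lowest: P1 at 56.6.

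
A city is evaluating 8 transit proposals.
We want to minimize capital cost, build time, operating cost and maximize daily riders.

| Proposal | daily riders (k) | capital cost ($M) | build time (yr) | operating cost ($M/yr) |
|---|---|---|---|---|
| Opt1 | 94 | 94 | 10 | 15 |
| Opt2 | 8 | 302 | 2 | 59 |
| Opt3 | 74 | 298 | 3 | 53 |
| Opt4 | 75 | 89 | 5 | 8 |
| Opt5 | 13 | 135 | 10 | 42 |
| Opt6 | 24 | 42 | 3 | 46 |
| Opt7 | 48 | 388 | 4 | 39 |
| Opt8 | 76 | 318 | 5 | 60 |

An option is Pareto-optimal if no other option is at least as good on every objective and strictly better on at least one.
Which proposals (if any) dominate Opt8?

Opt1: worse on build time (10 vs 5).
Opt2: worse on daily riders (8 vs 76).
Opt3: worse on daily riders (74 vs 76).
Opt4: worse on daily riders (75 vs 76).
Opt5: worse on daily riders (13 vs 76).
Opt6: worse on daily riders (24 vs 76).
Opt7: worse on daily riders (48 vs 76).
No option dominates Opt8.

none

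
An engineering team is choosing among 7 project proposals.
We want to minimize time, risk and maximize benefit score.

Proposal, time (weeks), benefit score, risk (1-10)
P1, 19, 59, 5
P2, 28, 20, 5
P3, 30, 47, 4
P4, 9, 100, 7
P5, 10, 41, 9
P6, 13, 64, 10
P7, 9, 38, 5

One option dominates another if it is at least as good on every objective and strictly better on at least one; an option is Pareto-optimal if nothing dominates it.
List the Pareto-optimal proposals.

P1: not dominated.
P2: dominated by P1 (time 19≤28, benefit score 59≥20, risk 5≤5).
P3: not dominated (best risk).
P4: not dominated (best benefit score).
P5: dominated by P4 (time 9≤10, benefit score 100≥41, risk 7≤9).
P6: dominated by P4 (time 9≤13, benefit score 100≥64, risk 7≤10).
P7: not dominated.

P1, P3, P4, P7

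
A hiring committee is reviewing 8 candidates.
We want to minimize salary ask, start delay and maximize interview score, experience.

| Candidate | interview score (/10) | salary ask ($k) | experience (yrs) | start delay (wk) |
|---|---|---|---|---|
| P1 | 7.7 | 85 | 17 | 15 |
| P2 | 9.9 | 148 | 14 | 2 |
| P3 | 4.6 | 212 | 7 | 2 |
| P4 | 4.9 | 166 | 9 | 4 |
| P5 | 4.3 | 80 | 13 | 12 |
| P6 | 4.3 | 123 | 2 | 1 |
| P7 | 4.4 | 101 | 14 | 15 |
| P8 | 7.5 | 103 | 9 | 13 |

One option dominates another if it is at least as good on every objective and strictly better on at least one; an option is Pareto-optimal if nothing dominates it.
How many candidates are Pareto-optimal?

P1: not dominated (best experience).
P2: not dominated (best interview score).
P3: dominated by P2 (interview score 9.9≥4.6, salary ask 148≤212, experience 14≥7, start delay 2≤2).
P4: dominated by P2 (interview score 9.9≥4.9, salary ask 148≤166, experience 14≥9, start delay 2≤4).
P5: not dominated (best salary ask).
P6: not dominated (best start delay).
P7: dominated by P1 (interview score 7.7≥4.4, salary ask 85≤101, experience 17≥14, start delay 15≤15).
P8: not dominated.
Pareto-optimal: P1, P2, P5, P6, P8 → 5.

5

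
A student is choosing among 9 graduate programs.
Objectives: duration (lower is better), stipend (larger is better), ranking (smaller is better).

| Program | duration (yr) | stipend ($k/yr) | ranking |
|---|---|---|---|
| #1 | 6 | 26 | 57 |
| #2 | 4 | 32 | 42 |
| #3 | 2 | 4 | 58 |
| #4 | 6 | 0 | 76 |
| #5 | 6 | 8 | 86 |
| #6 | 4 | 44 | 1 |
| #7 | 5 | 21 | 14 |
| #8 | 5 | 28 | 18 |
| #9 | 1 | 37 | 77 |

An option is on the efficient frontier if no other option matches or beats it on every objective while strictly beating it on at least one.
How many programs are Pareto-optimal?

#1: dominated by #2 (duration 4≤6, stipend 32≥26, ranking 42≤57).
#2: dominated by #6 (duration 4≤4, stipend 44≥32, ranking 1≤42).
#3: not dominated.
#4: dominated by #1 (duration 6≤6, stipend 26≥0, ranking 57≤76).
#5: dominated by #1 (duration 6≤6, stipend 26≥8, ranking 57≤86).
#6: not dominated (best stipend).
#7: dominated by #6 (duration 4≤5, stipend 44≥21, ranking 1≤14).
#8: dominated by #6 (duration 4≤5, stipend 44≥28, ranking 1≤18).
#9: not dominated (best duration).
Pareto-optimal: #3, #6, #9 → 3.

3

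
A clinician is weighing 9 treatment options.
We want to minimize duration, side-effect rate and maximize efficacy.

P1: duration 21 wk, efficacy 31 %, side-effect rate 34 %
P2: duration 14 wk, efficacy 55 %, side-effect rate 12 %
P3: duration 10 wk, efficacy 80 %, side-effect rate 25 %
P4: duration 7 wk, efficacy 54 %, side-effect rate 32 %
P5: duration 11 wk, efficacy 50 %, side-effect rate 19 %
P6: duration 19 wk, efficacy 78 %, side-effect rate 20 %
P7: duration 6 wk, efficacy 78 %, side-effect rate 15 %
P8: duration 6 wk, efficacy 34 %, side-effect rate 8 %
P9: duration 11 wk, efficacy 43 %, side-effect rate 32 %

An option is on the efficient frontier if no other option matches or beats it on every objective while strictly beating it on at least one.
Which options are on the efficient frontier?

P2, P3, P7, P8

P1: dominated by P2 (duration 14≤21, efficacy 55≥31, side-effect rate 12≤34).
P2: not dominated.
P3: not dominated (best efficacy).
P4: dominated by P7 (duration 6≤7, efficacy 78≥54, side-effect rate 15≤32).
P5: dominated by P7 (duration 6≤11, efficacy 78≥50, side-effect rate 15≤19).
P6: dominated by P7 (duration 6≤19, efficacy 78≥78, side-effect rate 15≤20).
P7: not dominated.
P8: not dominated (best side-effect rate).
P9: dominated by P3 (duration 10≤11, efficacy 80≥43, side-effect rate 25≤32).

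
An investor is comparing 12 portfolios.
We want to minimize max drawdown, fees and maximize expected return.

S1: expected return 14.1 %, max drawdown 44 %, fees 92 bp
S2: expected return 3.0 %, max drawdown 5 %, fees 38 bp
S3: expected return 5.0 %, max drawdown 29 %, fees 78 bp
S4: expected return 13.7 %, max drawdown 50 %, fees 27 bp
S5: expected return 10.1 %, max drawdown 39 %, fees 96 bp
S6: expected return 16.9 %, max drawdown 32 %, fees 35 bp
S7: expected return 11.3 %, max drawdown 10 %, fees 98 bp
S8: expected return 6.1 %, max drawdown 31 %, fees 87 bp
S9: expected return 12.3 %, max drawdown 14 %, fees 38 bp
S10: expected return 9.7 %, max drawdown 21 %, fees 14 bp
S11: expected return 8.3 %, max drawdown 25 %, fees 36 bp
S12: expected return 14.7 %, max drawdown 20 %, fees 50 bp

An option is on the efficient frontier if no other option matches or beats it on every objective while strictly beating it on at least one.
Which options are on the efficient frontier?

S1: dominated by S6 (expected return 16.9≥14.1, max drawdown 32≤44, fees 35≤92).
S2: not dominated (best max drawdown).
S3: dominated by S9 (expected return 12.3≥5.0, max drawdown 14≤29, fees 38≤78).
S4: not dominated.
S5: dominated by S6 (expected return 16.9≥10.1, max drawdown 32≤39, fees 35≤96).
S6: not dominated (best expected return).
S7: not dominated.
S8: dominated by S9 (expected return 12.3≥6.1, max drawdown 14≤31, fees 38≤87).
S9: not dominated.
S10: not dominated (best fees).
S11: dominated by S10 (expected return 9.7≥8.3, max drawdown 21≤25, fees 14≤36).
S12: not dominated.

S2, S4, S6, S7, S9, S10, S12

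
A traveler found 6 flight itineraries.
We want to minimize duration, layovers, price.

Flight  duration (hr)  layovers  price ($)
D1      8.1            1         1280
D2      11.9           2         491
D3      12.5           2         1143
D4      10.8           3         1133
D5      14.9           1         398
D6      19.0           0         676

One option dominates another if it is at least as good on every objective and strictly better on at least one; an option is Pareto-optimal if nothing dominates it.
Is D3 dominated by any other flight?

D2 vs D3: duration 11.9≤12.5, layovers 2≤2, price 491≤1143 — D2 is at least as good on every objective and strictly better on at least one, so D2 dominates D3.

Yes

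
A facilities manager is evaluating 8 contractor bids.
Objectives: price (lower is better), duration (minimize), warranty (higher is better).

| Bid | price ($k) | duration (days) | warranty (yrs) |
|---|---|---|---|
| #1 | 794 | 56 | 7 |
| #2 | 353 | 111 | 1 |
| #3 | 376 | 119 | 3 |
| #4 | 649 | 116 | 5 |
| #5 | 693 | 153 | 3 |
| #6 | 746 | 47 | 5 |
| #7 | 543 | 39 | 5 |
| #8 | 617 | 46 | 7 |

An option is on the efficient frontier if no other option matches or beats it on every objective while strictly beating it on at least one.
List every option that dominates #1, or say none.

#8

#8: price 617≤794, duration 46≤56, warranty 7≥7 — dominates #1.
Others (#2, #3, #4, #5, #6, #7) are each worse than #1 on at least one objective.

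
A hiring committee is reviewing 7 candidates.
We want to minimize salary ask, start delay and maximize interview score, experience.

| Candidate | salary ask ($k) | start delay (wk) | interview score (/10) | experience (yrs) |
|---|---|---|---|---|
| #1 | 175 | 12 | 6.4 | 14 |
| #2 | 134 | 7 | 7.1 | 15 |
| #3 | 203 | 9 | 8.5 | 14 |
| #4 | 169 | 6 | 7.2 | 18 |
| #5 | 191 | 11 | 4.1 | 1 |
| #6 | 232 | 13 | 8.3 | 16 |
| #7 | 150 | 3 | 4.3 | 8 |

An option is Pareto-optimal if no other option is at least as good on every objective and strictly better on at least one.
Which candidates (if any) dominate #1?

#2: salary ask 134≤175, start delay 7≤12, interview score 7.1≥6.4, experience 15≥14 — dominates #1.
#4: salary ask 169≤175, start delay 6≤12, interview score 7.2≥6.4, experience 18≥14 — dominates #1.
Others (#3, #5, #6, #7) are each worse than #1 on at least one objective.

#2, #4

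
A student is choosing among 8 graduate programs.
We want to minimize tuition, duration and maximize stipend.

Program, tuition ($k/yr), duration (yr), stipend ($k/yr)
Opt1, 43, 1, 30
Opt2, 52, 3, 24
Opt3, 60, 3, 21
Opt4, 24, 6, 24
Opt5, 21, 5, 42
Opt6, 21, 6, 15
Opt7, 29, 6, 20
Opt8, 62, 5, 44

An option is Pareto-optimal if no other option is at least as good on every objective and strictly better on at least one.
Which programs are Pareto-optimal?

Opt1: not dominated (best duration).
Opt2: dominated by Opt1 (tuition 43≤52, duration 1≤3, stipend 30≥24).
Opt3: dominated by Opt1 (tuition 43≤60, duration 1≤3, stipend 30≥21).
Opt4: dominated by Opt5 (tuition 21≤24, duration 5≤6, stipend 42≥24).
Opt5: not dominated.
Opt6: dominated by Opt5 (tuition 21≤21, duration 5≤6, stipend 42≥15).
Opt7: dominated by Opt4 (tuition 24≤29, duration 6≤6, stipend 24≥20).
Opt8: not dominated (best stipend).

Opt1, Opt5, Opt8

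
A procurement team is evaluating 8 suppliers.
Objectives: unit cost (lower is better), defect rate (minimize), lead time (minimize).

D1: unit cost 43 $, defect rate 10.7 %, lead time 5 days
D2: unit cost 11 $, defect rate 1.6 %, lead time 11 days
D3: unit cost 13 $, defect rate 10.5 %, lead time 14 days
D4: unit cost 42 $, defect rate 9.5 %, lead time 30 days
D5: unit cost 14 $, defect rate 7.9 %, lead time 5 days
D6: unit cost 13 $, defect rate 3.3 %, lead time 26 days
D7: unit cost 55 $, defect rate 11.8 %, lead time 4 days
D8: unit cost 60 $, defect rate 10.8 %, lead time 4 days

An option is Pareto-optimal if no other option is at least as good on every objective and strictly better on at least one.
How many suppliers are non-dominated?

D1: dominated by D5 (unit cost 14≤43, defect rate 7.9≤10.7, lead time 5≤5).
D2: not dominated (best unit cost).
D3: dominated by D2 (unit cost 11≤13, defect rate 1.6≤10.5, lead time 11≤14).
D4: dominated by D2 (unit cost 11≤42, defect rate 1.6≤9.5, lead time 11≤30).
D5: not dominated.
D6: dominated by D2 (unit cost 11≤13, defect rate 1.6≤3.3, lead time 11≤26).
D7: not dominated.
D8: not dominated.
Pareto-optimal: D2, D5, D7, D8 → 4.

4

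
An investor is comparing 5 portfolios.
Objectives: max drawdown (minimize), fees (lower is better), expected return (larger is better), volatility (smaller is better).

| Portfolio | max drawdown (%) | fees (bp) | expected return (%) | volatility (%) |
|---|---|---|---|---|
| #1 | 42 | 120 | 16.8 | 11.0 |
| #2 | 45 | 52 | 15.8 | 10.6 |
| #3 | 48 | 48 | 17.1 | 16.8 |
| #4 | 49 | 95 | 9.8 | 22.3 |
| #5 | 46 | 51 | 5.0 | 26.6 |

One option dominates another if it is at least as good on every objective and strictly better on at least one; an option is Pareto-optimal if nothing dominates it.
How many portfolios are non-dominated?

#1: not dominated (best max drawdown).
#2: not dominated (best volatility).
#3: not dominated (best fees).
#4: dominated by #2 (max drawdown 45≤49, fees 52≤95, expected return 15.8≥9.8, volatility 10.6≤22.3).
#5: not dominated.
Pareto-optimal: #1, #2, #3, #5 → 4.

4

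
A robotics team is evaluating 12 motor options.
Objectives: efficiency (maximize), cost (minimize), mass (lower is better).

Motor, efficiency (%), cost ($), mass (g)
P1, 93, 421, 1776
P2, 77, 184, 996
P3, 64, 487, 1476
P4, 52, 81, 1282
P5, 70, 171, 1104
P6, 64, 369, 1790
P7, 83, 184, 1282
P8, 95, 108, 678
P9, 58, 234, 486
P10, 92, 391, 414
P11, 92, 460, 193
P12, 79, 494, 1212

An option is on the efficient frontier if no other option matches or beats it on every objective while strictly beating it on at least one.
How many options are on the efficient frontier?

P1: dominated by P8 (efficiency 95≥93, cost 108≤421, mass 678≤1776).
P2: dominated by P8 (efficiency 95≥77, cost 108≤184, mass 678≤996).
P3: dominated by P2 (efficiency 77≥64, cost 184≤487, mass 996≤1476).
P4: not dominated (best cost).
P5: dominated by P8 (efficiency 95≥70, cost 108≤171, mass 678≤1104).
P6: dominated by P2 (efficiency 77≥64, cost 184≤369, mass 996≤1790).
P7: dominated by P8 (efficiency 95≥83, cost 108≤184, mass 678≤1282).
P8: not dominated (best efficiency).
P9: not dominated.
P10: not dominated.
P11: not dominated (best mass).
P12: dominated by P8 (efficiency 95≥79, cost 108≤494, mass 678≤1212).
Pareto-optimal: P4, P8, P9, P10, P11 → 5.

5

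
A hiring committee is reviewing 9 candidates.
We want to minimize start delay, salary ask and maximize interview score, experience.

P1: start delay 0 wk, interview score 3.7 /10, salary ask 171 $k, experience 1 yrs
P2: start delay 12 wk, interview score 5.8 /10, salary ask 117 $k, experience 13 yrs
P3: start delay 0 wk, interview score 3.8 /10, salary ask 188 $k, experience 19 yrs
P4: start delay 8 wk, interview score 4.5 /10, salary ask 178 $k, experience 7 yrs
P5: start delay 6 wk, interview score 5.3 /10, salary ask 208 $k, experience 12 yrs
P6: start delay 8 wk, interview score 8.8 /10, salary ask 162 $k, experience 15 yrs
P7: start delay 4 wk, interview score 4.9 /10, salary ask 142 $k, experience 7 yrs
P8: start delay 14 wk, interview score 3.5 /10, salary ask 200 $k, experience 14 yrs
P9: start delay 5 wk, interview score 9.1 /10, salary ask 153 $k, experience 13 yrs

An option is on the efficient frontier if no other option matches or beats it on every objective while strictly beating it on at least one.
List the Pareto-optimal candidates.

P1: not dominated.
P2: not dominated (best salary ask).
P3: not dominated (best experience).
P4: dominated by P6 (start delay 8≤8, interview score 8.8≥4.5, salary ask 162≤178, experience 15≥7).
P5: dominated by P9 (start delay 5≤6, interview score 9.1≥5.3, salary ask 153≤208, experience 13≥12).
P6: not dominated.
P7: not dominated.
P8: dominated by P3 (start delay 0≤14, interview score 3.8≥3.5, salary ask 188≤200, experience 19≥14).
P9: not dominated (best interview score).

P1, P2, P3, P6, P7, P9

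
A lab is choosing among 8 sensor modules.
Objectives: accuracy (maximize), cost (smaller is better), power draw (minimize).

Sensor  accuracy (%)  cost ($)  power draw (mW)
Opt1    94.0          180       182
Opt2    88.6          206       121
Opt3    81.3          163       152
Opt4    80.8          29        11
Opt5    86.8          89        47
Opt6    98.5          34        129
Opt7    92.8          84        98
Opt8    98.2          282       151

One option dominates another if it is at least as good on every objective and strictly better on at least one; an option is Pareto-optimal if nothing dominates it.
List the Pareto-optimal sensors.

Opt1: dominated by Opt6 (accuracy 98.5≥94.0, cost 34≤180, power draw 129≤182).
Opt2: dominated by Opt7 (accuracy 92.8≥88.6, cost 84≤206, power draw 98≤121).
Opt3: dominated by Opt5 (accuracy 86.8≥81.3, cost 89≤163, power draw 47≤152).
Opt4: not dominated (best cost).
Opt5: not dominated.
Opt6: not dominated (best accuracy).
Opt7: not dominated.
Opt8: dominated by Opt6 (accuracy 98.5≥98.2, cost 34≤282, power draw 129≤151).

Opt4, Opt5, Opt6, Opt7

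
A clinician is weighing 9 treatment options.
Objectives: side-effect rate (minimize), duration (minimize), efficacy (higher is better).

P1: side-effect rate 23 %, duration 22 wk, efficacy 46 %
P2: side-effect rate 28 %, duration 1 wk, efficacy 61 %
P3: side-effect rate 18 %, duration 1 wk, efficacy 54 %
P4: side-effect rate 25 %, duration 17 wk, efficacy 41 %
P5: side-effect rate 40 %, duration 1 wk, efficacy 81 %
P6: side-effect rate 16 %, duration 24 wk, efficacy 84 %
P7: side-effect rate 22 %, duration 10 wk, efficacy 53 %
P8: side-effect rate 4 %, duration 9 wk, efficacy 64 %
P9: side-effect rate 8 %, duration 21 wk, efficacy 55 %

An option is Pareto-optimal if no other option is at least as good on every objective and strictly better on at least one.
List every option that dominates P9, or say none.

P8: side-effect rate 4≤8, duration 9≤21, efficacy 64≥55 — dominates P9.
Others (P1, P2, P3, P4, P5, P6, P7) are each worse than P9 on at least one objective.

P8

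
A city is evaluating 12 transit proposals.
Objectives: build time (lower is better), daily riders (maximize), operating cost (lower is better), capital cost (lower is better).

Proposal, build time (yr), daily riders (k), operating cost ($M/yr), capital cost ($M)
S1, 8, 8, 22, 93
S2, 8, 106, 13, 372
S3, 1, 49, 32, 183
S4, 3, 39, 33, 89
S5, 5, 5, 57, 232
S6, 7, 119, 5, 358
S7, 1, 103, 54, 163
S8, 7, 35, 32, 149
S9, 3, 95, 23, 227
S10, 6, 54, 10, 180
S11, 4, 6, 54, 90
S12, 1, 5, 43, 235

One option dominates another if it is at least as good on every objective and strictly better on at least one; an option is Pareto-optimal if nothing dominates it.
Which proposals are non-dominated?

S1, S3, S4, S6, S7, S8, S9, S10

S1: not dominated.
S2: dominated by S6 (build time 7≤8, daily riders 119≥106, operating cost 5≤13, capital cost 358≤372).
S3: not dominated.
S4: not dominated (best capital cost).
S5: dominated by S3 (build time 1≤5, daily riders 49≥5, operating cost 32≤57, capital cost 183≤232).
S6: not dominated (best daily riders).
S7: not dominated.
S8: not dominated.
S9: not dominated.
S10: not dominated.
S11: dominated by S4 (build time 3≤4, daily riders 39≥6, operating cost 33≤54, capital cost 89≤90).
S12: dominated by S3 (build time 1≤1, daily riders 49≥5, operating cost 32≤43, capital cost 183≤235).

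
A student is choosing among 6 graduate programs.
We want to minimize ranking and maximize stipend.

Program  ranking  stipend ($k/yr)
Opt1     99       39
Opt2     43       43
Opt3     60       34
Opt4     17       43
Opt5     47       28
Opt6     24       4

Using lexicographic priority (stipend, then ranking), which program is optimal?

First maximize stipend: best is 43, kept {Opt2, Opt4}.
Then minimize ranking: best is 17, kept {Opt4}.

Opt4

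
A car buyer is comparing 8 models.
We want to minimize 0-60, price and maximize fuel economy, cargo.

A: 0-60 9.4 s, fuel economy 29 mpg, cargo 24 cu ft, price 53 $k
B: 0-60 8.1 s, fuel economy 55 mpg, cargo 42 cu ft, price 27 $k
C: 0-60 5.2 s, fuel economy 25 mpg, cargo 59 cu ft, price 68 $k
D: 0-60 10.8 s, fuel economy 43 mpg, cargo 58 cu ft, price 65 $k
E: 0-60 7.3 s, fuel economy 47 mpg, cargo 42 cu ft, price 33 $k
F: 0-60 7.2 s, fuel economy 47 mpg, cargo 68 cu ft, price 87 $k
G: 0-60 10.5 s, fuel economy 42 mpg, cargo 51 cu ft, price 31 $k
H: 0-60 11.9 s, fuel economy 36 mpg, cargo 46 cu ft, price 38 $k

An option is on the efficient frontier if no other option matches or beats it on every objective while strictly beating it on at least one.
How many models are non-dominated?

A: dominated by B (0-60 8.1≤9.4, fuel economy 55≥29, cargo 42≥24, price 27≤53).
B: not dominated (best fuel economy).
C: not dominated (best 0-60).
D: not dominated.
E: not dominated.
F: not dominated (best cargo).
G: not dominated.
H: dominated by G (0-60 10.5≤11.9, fuel economy 42≥36, cargo 51≥46, price 31≤38).
Pareto-optimal: B, C, D, E, F, G → 6.

6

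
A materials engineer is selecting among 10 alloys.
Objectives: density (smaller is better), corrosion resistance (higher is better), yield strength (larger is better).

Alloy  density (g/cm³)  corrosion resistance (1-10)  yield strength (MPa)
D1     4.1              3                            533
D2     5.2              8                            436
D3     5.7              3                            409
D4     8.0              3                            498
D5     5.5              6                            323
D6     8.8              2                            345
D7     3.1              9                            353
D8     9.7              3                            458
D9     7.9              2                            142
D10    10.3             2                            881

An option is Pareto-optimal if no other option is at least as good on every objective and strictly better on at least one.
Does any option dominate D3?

Yes

D1 vs D3: density 4.1≤5.7, corrosion resistance 3≥3, yield strength 533≥409 — D1 is at least as good on every objective and strictly better on at least one, so D1 dominates D3.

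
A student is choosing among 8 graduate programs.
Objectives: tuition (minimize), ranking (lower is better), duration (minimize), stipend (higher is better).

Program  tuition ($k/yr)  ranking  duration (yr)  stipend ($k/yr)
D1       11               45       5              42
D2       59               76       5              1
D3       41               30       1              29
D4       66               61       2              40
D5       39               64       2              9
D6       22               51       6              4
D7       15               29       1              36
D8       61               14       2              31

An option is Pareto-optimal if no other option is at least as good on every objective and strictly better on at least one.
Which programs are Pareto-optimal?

D1, D4, D7, D8

D1: not dominated (best tuition).
D2: dominated by D1 (tuition 11≤59, ranking 45≤76, duration 5≤5, stipend 42≥1).
D3: dominated by D7 (tuition 15≤41, ranking 29≤30, duration 1≤1, stipend 36≥29).
D4: not dominated.
D5: dominated by D7 (tuition 15≤39, ranking 29≤64, duration 1≤2, stipend 36≥9).
D6: dominated by D1 (tuition 11≤22, ranking 45≤51, duration 5≤6, stipend 42≥4).
D7: not dominated.
D8: not dominated (best ranking).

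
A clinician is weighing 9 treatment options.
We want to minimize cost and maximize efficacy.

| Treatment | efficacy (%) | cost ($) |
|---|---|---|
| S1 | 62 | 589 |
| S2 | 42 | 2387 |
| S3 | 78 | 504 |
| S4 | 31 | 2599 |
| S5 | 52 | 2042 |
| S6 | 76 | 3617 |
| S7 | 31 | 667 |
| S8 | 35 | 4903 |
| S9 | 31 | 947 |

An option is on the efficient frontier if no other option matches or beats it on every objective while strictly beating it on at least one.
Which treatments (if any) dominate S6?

S3

S3: efficacy 78≥76, cost 504≤3617 — dominates S6.
Others (S1, S2, S4, S5, S7, S8, S9) are each worse than S6 on at least one objective.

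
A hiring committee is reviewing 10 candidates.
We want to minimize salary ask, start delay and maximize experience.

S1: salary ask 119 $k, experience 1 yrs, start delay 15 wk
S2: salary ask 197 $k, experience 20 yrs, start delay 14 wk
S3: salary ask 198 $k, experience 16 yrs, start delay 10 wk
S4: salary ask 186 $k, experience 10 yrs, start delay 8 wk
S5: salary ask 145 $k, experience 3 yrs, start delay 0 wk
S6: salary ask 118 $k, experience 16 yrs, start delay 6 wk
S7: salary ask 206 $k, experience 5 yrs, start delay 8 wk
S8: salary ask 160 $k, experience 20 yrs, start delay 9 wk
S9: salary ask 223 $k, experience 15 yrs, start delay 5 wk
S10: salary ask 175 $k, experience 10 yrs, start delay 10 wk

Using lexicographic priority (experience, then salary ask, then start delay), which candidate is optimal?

S8

First maximize experience: best is 20, kept {S2, S8}.
Then minimize salary ask: best is 160, kept {S8}.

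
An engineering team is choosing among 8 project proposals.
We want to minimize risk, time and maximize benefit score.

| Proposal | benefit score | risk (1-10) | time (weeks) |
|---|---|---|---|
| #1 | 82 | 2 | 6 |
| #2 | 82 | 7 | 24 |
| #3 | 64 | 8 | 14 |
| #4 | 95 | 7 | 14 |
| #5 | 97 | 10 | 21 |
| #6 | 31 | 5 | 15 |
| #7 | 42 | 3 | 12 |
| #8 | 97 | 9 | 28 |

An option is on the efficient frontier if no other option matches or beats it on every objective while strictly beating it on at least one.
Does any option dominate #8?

#1: worse on benefit score (82 vs 97).
#2: worse on benefit score (82 vs 97).
#3: worse on benefit score (64 vs 97).
#4: worse on benefit score (95 vs 97).
#5: worse on risk (10 vs 9).
#6: worse on benefit score (31 vs 97).
#7: worse on benefit score (42 vs 97).
No option is at least as good as #8 on every objective and strictly better on one.

No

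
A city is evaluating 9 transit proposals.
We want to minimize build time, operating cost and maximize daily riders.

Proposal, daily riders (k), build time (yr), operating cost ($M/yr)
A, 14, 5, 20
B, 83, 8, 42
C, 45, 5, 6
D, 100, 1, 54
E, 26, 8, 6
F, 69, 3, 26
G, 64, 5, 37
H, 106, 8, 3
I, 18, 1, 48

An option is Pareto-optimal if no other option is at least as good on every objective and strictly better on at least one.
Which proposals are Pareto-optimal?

C, D, F, H, I

A: dominated by C (daily riders 45≥14, build time 5≤5, operating cost 6≤20).
B: dominated by H (daily riders 106≥83, build time 8≤8, operating cost 3≤42).
C: not dominated.
D: not dominated.
E: dominated by C (daily riders 45≥26, build time 5≤8, operating cost 6≤6).
F: not dominated.
G: dominated by F (daily riders 69≥64, build time 3≤5, operating cost 26≤37).
H: not dominated (best daily riders).
I: not dominated.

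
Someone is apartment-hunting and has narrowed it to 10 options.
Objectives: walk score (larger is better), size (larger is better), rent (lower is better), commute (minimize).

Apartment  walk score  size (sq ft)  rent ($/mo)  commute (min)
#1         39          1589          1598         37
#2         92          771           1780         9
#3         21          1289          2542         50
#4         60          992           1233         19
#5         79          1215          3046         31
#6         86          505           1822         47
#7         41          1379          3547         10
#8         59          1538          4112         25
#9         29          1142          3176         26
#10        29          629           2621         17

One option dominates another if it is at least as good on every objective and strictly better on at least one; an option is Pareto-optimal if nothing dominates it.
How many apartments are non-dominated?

7

#1: not dominated (best size).
#2: not dominated (best walk score).
#3: dominated by #1 (walk score 39≥21, size 1589≥1289, rent 1598≤2542, commute 37≤50).
#4: not dominated (best rent).
#5: not dominated.
#6: dominated by #2 (walk score 92≥86, size 771≥505, rent 1780≤1822, commute 9≤47).
#7: not dominated.
#8: not dominated.
#9: not dominated.
#10: dominated by #2 (walk score 92≥29, size 771≥629, rent 1780≤2621, commute 9≤17).
Pareto-optimal: #1, #2, #4, #5, #7, #8, #9 → 7.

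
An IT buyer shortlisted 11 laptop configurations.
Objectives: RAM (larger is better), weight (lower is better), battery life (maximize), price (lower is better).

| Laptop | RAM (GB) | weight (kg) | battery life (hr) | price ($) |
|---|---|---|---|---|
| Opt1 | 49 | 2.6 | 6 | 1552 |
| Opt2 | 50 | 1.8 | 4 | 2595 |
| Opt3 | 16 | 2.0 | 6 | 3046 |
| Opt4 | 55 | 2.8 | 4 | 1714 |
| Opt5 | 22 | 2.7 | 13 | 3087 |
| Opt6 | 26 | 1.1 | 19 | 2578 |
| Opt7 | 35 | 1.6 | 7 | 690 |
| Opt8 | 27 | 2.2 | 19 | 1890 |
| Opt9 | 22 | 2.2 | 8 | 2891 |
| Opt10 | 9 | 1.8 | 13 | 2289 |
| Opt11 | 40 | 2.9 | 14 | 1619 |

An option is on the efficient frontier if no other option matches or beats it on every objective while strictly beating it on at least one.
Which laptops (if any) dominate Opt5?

Opt6: RAM 26≥22, weight 1.1≤2.7, battery life 19≥13, price 2578≤3087 — dominates Opt5.
Opt8: RAM 27≥22, weight 2.2≤2.7, battery life 19≥13, price 1890≤3087 — dominates Opt5.
Others (Opt1, Opt2, Opt3, Opt4, Opt7, Opt9, Opt10, Opt11) are each worse than Opt5 on at least one objective.

Opt6, Opt8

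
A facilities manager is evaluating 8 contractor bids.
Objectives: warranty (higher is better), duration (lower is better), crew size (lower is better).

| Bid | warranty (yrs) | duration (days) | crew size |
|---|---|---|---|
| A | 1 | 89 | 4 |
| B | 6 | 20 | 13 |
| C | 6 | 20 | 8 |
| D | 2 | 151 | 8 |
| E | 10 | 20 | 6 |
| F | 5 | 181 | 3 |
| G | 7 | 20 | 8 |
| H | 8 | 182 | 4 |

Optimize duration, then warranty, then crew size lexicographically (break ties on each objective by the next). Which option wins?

E

First minimize duration: best is 20, kept {B, C, E, G}.
Then maximize warranty: best is 10, kept {E}.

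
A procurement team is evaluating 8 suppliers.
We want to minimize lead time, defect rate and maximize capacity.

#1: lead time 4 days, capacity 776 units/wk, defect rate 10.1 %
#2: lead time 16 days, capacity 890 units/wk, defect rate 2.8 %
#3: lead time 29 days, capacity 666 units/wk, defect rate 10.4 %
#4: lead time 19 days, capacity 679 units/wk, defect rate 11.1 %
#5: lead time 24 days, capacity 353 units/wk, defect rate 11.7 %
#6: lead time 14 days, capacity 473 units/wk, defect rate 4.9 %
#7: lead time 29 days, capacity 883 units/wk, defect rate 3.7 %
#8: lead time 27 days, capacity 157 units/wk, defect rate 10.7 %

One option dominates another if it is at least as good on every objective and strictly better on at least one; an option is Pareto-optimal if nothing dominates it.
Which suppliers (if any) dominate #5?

#1: lead time 4≤24, capacity 776≥353, defect rate 10.1≤11.7 — dominates #5.
#2: lead time 16≤24, capacity 890≥353, defect rate 2.8≤11.7 — dominates #5.
#4: lead time 19≤24, capacity 679≥353, defect rate 11.1≤11.7 — dominates #5.
#6: lead time 14≤24, capacity 473≥353, defect rate 4.9≤11.7 — dominates #5.
Others (#3, #7, #8) are each worse than #5 on at least one objective.

#1, #2, #4, #6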